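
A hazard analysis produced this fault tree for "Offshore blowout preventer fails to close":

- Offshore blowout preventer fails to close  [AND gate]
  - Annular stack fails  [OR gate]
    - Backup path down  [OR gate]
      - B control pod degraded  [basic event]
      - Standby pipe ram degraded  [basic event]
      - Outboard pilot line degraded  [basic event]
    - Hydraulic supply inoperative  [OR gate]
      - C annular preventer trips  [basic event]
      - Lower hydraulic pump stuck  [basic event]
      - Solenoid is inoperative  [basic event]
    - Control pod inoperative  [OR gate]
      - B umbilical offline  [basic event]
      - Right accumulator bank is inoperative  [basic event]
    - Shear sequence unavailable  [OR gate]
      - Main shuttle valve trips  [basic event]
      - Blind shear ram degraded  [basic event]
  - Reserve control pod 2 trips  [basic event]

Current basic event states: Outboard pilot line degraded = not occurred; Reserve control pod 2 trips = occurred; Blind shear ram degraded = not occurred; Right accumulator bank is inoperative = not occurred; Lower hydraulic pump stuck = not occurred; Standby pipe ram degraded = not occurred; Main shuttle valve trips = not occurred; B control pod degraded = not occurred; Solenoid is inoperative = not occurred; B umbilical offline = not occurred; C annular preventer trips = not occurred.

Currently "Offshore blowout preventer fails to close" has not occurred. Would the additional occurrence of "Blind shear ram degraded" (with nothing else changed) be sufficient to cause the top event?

Counterfactual: set "Blind shear ram degraded" to occurred.
Backup path down [OR]: B control pod degraded=not, Standby pipe ram degraded=not, Outboard pilot line degraded=not → no input occurs → does not occur.
Hydraulic supply inoperative [OR]: C annular preventer trips=not, Lower hydraulic pump stuck=not, Solenoid is inoperative=not → no input occurs → does not occur.
Control pod inoperative [OR]: B umbilical offline=not, Right accumulator bank is inoperative=not → no input occurs → does not occur.
Shear sequence unavailable [OR]: Main shuttle valve trips=not, Blind shear ram degraded=occurs → at least one input occurs → occurs.
Annular stack fails [OR]: Backup path down=not, Hydraulic supply inoperative=not, Control pod inoperative=not, Shear sequence unavailable=occurs → at least one input occurs → occurs.
Offshore blowout preventer fails to close [AND]: Annular stack fails=occurs, Reserve control pod 2 trips=occurs → all inputs occur → occurs.

Yes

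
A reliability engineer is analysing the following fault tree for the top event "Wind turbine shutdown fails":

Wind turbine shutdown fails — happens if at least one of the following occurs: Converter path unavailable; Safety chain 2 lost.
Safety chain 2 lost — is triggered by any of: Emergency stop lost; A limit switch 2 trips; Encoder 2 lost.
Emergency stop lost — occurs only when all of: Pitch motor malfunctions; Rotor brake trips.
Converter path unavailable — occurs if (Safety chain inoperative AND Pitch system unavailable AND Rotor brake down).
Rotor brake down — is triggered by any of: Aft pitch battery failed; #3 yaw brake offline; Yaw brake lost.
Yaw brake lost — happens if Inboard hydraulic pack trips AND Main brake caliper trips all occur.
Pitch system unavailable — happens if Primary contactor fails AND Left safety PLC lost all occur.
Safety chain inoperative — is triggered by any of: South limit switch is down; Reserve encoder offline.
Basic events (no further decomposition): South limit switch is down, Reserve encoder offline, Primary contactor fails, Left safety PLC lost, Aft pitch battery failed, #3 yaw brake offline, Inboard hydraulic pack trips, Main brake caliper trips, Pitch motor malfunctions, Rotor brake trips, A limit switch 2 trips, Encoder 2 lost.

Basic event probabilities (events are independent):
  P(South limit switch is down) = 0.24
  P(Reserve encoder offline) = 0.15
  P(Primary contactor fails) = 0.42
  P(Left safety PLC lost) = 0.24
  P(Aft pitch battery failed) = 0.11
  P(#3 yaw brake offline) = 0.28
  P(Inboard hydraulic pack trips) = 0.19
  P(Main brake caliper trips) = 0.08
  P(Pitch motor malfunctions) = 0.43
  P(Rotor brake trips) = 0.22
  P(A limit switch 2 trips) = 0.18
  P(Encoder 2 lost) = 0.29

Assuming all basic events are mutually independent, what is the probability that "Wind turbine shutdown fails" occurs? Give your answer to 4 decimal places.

0.4798

P(Safety chain inoperative) [OR] = 1 − (1−0.24) × (1−0.15) = 0.354000
P(Pitch system unavailable) [AND] = 0.42 × 0.24 = 0.100800
P(Yaw brake lost) [AND] = 0.19 × 0.08 = 0.015200
P(Rotor brake down) [OR] = 1 − (1−0.11) × (1−0.28) × (1−0.015200) = 0.368940
P(Converter path unavailable) [AND] = 0.354000 × 0.100800 × 0.368940 = 0.013165
P(Emergency stop lost) [AND] = 0.43 × 0.22 = 0.094600
P(Safety chain 2 lost) [OR] = 1 − (1−0.094600) × (1−0.18) × (1−0.29) = 0.472876
P(Wind turbine shutdown fails) [OR] = 1 − (1−0.013165) × (1−0.472876) = 0.479816
Rounded to 4 decimal places: P(Wind turbine shutdown fails) ≈ 0.4798.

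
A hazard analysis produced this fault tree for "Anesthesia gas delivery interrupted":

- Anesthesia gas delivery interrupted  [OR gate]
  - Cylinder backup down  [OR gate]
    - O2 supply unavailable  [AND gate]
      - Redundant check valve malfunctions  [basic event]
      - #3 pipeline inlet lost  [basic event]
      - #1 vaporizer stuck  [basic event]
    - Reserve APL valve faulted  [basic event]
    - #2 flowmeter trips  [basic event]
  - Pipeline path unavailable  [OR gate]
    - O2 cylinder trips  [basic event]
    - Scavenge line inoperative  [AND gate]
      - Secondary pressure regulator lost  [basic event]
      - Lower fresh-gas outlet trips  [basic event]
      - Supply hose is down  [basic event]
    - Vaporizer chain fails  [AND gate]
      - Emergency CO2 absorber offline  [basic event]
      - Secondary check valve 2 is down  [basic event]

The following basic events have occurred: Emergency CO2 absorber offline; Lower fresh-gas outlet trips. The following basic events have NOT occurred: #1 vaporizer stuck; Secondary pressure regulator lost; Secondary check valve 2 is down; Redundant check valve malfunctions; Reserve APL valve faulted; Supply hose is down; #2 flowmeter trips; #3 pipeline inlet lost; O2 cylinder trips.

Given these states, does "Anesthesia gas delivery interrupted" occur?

O2 supply unavailable [AND]: Redundant check valve malfunctions=not, #3 pipeline inlet lost=not, #1 vaporizer stuck=not → not all inputs occur → does not occur.
Cylinder backup down [OR]: O2 supply unavailable=not, Reserve APL valve faulted=not, #2 flowmeter trips=not → no input occurs → does not occur.
Scavenge line inoperative [AND]: Secondary pressure regulator lost=not, Lower fresh-gas outlet trips=occurs, Supply hose is down=not → not all inputs occur → does not occur.
Vaporizer chain fails [AND]: Emergency CO2 absorber offline=occurs, Secondary check valve 2 is down=not → not all inputs occur → does not occur.
Pipeline path unavailable [OR]: O2 cylinder trips=not, Scavenge line inoperative=not, Vaporizer chain fails=not → no input occurs → does not occur.
Anesthesia gas delivery interrupted [OR]: Cylinder backup down=not, Pipeline path unavailable=not → no input occurs → does not occur.

No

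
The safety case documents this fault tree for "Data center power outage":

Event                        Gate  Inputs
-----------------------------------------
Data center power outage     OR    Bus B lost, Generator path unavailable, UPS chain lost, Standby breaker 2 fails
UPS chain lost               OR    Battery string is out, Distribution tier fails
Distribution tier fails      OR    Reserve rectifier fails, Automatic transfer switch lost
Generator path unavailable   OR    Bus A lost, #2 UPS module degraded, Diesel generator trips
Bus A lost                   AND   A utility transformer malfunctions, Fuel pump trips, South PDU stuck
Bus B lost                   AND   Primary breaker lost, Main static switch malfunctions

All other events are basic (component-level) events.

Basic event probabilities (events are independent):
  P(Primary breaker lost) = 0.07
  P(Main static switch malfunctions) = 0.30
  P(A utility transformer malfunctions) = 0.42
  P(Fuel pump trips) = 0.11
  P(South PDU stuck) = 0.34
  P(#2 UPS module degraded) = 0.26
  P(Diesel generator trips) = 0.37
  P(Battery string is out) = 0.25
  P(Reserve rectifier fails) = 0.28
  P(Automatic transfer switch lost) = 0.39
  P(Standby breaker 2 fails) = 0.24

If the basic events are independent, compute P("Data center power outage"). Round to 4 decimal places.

P(Bus B lost) [AND] = 0.07 × 0.30 = 0.021000
P(Bus A lost) [AND] = 0.42 × 0.11 × 0.34 = 0.015708
P(Generator path unavailable) [OR] = 1 − (1−0.015708) × (1−0.26) × (1−0.37) = 0.541123
P(Distribution tier fails) [OR] = 1 − (1−0.28) × (1−0.39) = 0.560800
P(UPS chain lost) [OR] = 1 − (1−0.25) × (1−0.560800) = 0.670600
P(Data center power outage) [OR] = 1 − (1−0.021000) × (1−0.541123) × (1−0.670600) × (1−0.24) = 0.887535
Rounded to 4 decimal places: P(Data center power outage) ≈ 0.8875.

0.8875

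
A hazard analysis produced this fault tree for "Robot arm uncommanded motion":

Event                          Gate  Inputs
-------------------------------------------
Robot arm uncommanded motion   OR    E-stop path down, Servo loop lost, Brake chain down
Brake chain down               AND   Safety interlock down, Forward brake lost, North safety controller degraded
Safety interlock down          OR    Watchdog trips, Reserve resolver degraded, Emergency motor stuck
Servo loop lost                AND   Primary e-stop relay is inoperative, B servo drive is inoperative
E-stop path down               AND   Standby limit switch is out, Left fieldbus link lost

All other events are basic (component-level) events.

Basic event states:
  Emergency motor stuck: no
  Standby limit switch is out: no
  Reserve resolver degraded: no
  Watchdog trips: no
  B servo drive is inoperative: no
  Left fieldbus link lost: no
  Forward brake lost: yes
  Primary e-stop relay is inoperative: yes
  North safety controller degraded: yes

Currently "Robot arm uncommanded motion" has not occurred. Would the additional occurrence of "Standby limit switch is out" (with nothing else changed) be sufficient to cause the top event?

Counterfactual: set "Standby limit switch is out" to occurred.
E-stop path down [AND]: Standby limit switch is out=occurs, Left fieldbus link lost=not → not all inputs occur → does not occur.
Servo loop lost [AND]: Primary e-stop relay is inoperative=occurs, B servo drive is inoperative=not → not all inputs occur → does not occur.
Safety interlock down [OR]: Watchdog trips=not, Reserve resolver degraded=not, Emergency motor stuck=not → no input occurs → does not occur.
Brake chain down [AND]: Safety interlock down=not, Forward brake lost=occurs, North safety controller degraded=occurs → not all inputs occur → does not occur.
Robot arm uncommanded motion [OR]: E-stop path down=not, Servo loop lost=not, Brake chain down=not → no input occurs → does not occur.

No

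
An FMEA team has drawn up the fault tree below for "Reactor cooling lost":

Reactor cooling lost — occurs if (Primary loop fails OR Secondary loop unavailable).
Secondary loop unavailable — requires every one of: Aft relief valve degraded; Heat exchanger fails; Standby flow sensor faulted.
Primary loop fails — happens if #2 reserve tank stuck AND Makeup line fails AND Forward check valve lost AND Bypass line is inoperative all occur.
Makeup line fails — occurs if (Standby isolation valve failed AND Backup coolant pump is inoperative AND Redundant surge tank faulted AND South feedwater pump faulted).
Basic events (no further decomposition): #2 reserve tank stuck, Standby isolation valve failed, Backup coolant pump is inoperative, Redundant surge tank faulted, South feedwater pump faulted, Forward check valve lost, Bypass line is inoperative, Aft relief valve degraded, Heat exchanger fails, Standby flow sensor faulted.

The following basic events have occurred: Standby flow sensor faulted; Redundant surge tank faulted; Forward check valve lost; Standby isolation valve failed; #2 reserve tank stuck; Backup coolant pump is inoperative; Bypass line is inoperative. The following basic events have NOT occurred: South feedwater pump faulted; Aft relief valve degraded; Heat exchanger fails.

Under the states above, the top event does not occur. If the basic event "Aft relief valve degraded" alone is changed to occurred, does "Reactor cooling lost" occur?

Counterfactual: set "Aft relief valve degraded" to occurred.
Makeup line fails [AND]: Standby isolation valve failed=occurs, Backup coolant pump is inoperative=occurs, Redundant surge tank faulted=occurs, South feedwater pump faulted=not → not all inputs occur → does not occur.
Primary loop fails [AND]: #2 reserve tank stuck=occurs, Makeup line fails=not, Forward check valve lost=occurs, Bypass line is inoperative=occurs → not all inputs occur → does not occur.
Secondary loop unavailable [AND]: Aft relief valve degraded=occurs, Heat exchanger fails=not, Standby flow sensor faulted=occurs → not all inputs occur → does not occur.
Reactor cooling lost [OR]: Primary loop fails=not, Secondary loop unavailable=not → no input occurs → does not occur.

No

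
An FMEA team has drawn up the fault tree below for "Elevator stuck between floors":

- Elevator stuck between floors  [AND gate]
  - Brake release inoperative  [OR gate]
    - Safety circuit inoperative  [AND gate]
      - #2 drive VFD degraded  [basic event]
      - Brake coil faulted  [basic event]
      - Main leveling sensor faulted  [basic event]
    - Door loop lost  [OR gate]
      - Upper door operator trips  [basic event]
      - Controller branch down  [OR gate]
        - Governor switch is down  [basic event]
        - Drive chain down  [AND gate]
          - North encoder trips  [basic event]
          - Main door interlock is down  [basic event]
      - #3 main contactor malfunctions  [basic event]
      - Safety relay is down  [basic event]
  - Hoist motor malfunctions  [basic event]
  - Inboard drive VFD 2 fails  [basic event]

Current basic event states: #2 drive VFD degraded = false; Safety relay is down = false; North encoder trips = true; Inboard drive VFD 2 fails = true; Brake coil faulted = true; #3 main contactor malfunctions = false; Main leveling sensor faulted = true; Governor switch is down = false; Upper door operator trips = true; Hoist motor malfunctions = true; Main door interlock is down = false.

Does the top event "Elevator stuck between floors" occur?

Safety circuit inoperative [AND]: #2 drive VFD degraded=not, Brake coil faulted=occurs, Main leveling sensor faulted=occurs → not all inputs occur → does not occur.
Drive chain down [AND]: North encoder trips=occurs, Main door interlock is down=not → not all inputs occur → does not occur.
Controller branch down [OR]: Governor switch is down=not, Drive chain down=not → no input occurs → does not occur.
Door loop lost [OR]: Upper door operator trips=occurs, Controller branch down=not, #3 main contactor malfunctions=not, Safety relay is down=not → at least one input occurs → occurs.
Brake release inoperative [OR]: Safety circuit inoperative=not, Door loop lost=occurs → at least one input occurs → occurs.
Elevator stuck between floors [AND]: Brake release inoperative=occurs, Hoist motor malfunctions=occurs, Inboard drive VFD 2 fails=occurs → all inputs occur → occurs.

Yes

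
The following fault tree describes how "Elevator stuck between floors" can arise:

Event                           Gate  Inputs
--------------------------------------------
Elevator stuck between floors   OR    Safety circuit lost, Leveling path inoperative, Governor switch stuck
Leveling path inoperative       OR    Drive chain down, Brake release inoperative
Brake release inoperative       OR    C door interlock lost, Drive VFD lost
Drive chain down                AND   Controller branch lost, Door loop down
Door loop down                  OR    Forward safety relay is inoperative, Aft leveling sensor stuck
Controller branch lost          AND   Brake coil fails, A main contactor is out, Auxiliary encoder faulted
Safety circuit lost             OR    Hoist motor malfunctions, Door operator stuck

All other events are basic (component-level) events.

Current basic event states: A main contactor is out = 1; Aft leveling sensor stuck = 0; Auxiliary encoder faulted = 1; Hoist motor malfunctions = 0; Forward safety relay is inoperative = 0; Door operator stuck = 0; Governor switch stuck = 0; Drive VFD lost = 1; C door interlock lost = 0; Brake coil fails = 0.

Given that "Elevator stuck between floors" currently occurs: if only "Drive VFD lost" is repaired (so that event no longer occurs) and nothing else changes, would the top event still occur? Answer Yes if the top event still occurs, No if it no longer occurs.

No

Counterfactual: set "Drive VFD lost" to not occurred.
Safety circuit lost [OR]: Hoist motor malfunctions=not, Door operator stuck=not → no input occurs → does not occur.
Controller branch lost [AND]: Brake coil fails=not, A main contactor is out=occurs, Auxiliary encoder faulted=occurs → not all inputs occur → does not occur.
Door loop down [OR]: Forward safety relay is inoperative=not, Aft leveling sensor stuck=not → no input occurs → does not occur.
Drive chain down [AND]: Controller branch lost=not, Door loop down=not → not all inputs occur → does not occur.
Brake release inoperative [OR]: C door interlock lost=not, Drive VFD lost=not → no input occurs → does not occur.
Leveling path inoperative [OR]: Drive chain down=not, Brake release inoperative=not → no input occurs → does not occur.
Elevator stuck between floors [OR]: Safety circuit lost=not, Leveling path inoperative=not, Governor switch stuck=not → no input occurs → does not occur.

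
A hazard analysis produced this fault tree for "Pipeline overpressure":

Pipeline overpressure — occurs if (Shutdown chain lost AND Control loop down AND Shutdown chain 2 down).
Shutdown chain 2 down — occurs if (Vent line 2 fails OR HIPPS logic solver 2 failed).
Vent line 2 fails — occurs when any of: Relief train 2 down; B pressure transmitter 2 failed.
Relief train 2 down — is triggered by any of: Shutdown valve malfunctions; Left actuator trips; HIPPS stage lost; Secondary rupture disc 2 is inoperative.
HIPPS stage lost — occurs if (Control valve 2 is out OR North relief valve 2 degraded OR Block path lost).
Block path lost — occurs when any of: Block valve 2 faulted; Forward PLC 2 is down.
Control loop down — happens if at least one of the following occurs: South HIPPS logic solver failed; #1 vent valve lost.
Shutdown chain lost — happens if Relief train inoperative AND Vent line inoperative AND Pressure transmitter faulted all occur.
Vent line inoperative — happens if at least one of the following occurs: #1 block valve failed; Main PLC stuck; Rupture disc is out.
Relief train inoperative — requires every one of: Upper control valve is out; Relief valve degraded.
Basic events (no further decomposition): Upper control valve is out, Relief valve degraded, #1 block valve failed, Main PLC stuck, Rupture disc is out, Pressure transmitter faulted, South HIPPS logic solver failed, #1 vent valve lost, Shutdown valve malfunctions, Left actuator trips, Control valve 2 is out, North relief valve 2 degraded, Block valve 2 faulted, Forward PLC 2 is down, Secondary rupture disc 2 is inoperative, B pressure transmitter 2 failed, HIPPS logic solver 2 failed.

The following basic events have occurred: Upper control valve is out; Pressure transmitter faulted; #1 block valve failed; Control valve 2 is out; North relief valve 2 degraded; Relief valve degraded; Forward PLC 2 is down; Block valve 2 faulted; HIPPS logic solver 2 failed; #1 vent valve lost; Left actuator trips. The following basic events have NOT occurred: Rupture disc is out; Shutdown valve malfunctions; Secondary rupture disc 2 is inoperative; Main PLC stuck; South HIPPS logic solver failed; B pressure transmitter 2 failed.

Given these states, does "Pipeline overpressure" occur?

Relief train inoperative [AND]: Upper control valve is out=occurs, Relief valve degraded=occurs → all inputs occur → occurs.
Vent line inoperative [OR]: #1 block valve failed=occurs, Main PLC stuck=not, Rupture disc is out=not → at least one input occurs → occurs.
Shutdown chain lost [AND]: Relief train inoperative=occurs, Vent line inoperative=occurs, Pressure transmitter faulted=occurs → all inputs occur → occurs.
Control loop down [OR]: South HIPPS logic solver failed=not, #1 vent valve lost=occurs → at least one input occurs → occurs.
Block path lost [OR]: Block valve 2 faulted=occurs, Forward PLC 2 is down=occurs → at least one input occurs → occurs.
HIPPS stage lost [OR]: Control valve 2 is out=occurs, North relief valve 2 degraded=occurs, Block path lost=occurs → at least one input occurs → occurs.
Relief train 2 down [OR]: Shutdown valve malfunctions=not, Left actuator trips=occurs, HIPPS stage lost=occurs, Secondary rupture disc 2 is inoperative=not → at least one input occurs → occurs.
Vent line 2 fails [OR]: Relief train 2 down=occurs, B pressure transmitter 2 failed=not → at least one input occurs → occurs.
Shutdown chain 2 down [OR]: Vent line 2 fails=occurs, HIPPS logic solver 2 failed=occurs → at least one input occurs → occurs.
Pipeline overpressure [AND]: Shutdown chain lost=occurs, Control loop down=occurs, Shutdown chain 2 down=occurs → all inputs occur → occurs.

Yes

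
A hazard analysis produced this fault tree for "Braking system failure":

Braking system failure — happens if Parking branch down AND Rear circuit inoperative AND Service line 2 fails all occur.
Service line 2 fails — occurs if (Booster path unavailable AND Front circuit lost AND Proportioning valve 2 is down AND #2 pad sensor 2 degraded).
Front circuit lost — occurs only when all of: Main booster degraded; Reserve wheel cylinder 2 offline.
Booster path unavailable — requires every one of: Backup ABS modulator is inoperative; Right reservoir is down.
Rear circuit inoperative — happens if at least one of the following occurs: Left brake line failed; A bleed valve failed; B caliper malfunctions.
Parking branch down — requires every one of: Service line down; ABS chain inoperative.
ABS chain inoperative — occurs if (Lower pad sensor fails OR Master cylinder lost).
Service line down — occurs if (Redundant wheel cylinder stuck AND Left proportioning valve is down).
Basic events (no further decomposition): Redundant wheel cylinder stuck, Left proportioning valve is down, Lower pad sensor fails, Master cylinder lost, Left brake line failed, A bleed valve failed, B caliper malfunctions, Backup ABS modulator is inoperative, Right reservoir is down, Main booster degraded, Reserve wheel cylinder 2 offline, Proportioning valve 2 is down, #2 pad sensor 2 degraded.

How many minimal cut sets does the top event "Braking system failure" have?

6

Service line down [AND]: one cut set from each child combined → 1 × 1 = 1 cut set(s).
ABS chain inoperative [OR]: union of children's cut sets → 2 cut set(s).
Parking branch down [AND]: one cut set from each child combined → 1 × 2 = 2 cut set(s).
Rear circuit inoperative [OR]: union of children's cut sets → 3 cut set(s).
Booster path unavailable [AND]: one cut set from each child combined → 1 × 1 = 1 cut set(s).
Front circuit lost [AND]: one cut set from each child combined → 1 × 1 = 1 cut set(s).
Service line 2 fails [AND]: one cut set from each child combined → 1 × 1 × 1 × 1 = 1 cut set(s).
Braking system failure [AND]: one cut set from each child combined → 2 × 3 × 1 = 6 cut set(s).
Minimal cut sets: {#2 pad sensor 2 degraded, Backup ABS modulator is inoperative, Left brake line failed, Left proportioning valve is down, Lower pad sensor fails, Main booster degraded, Proportioning valve 2 is down, Redundant wheel cylinder stuck, Reserve wheel cylinder 2 offline, Right reservoir is down}; {#2 pad sensor 2 degraded, A bleed valve failed, Backup ABS modulator is inoperative, Left proportioning valve is down, Lower pad sensor fails, Main booster degraded, Proportioning valve 2 is down, Redundant wheel cylinder stuck, Reserve wheel cylinder 2 offline, Right reservoir is down}; {#2 pad sensor 2 degraded, B caliper malfunctions, Backup ABS modulator is inoperative, Left proportioning valve is down, Lower pad sensor fails, Main booster degraded, Proportioning valve 2 is down, Redundant wheel cylinder stuck, Reserve wheel cylinder 2 offline, Right reservoir is down}; {#2 pad sensor 2 degraded, Backup ABS modulator is inoperative, Left brake line failed, Left proportioning valve is down, Main booster degraded, Master cylinder lost, Proportioning valve 2 is down, Redundant wheel cylinder stuck, Reserve wheel cylinder 2 offline, Right reservoir is down}; {#2 pad sensor 2 degraded, A bleed valve failed, Backup ABS modulator is inoperative, Left proportioning valve is down, Main booster degraded, Master cylinder lost, Proportioning valve 2 is down, Redundant wheel cylinder stuck, Reserve wheel cylinder 2 offline, Right reservoir is down}; {#2 pad sensor 2 degraded, B caliper malfunctions, Backup ABS modulator is inoperative, Left proportioning valve is down, Main booster degraded, Master cylinder lost, Proportioning valve 2 is down, Redundant wheel cylinder stuck, Reserve wheel cylinder 2 offline, Right reservoir is down}.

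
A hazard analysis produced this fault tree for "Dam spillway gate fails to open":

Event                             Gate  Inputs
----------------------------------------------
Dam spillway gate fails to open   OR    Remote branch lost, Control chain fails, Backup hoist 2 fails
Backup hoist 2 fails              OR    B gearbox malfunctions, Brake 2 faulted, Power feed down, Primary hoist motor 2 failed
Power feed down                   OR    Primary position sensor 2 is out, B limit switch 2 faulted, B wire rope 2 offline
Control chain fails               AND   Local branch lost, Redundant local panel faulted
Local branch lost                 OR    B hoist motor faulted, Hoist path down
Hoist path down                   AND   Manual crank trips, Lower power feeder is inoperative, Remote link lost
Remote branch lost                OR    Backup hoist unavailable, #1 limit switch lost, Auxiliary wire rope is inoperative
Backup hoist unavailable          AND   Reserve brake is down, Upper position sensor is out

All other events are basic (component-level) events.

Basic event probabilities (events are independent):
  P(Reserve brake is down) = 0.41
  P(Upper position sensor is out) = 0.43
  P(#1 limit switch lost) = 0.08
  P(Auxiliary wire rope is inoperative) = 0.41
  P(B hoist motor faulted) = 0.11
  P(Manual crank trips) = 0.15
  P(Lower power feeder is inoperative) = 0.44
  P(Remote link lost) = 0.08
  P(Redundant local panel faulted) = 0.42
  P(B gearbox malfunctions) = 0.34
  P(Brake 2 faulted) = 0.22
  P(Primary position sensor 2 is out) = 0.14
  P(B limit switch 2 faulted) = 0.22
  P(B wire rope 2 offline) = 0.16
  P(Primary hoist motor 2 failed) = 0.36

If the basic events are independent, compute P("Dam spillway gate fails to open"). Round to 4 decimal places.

0.9210

P(Backup hoist unavailable) [AND] = 0.41 × 0.43 = 0.176300
P(Remote branch lost) [OR] = 1 − (1−0.176300) × (1−0.08) × (1−0.41) = 0.552896
P(Hoist path down) [AND] = 0.15 × 0.44 × 0.08 = 0.005280
P(Local branch lost) [OR] = 1 − (1−0.11) × (1−0.005280) = 0.114699
P(Control chain fails) [AND] = 0.114699 × 0.42 = 0.048174
P(Power feed down) [OR] = 1 − (1−0.14) × (1−0.22) × (1−0.16) = 0.436528
P(Backup hoist 2 fails) [OR] = 1 − (1−0.34) × (1−0.22) × (1−0.436528) × (1−0.36) = 0.814352
P(Dam spillway gate fails to open) [OR] = 1 − (1−0.552896) × (1−0.048174) × (1−0.814352) = 0.920995
Rounded to 4 decimal places: P(Dam spillway gate fails to open) ≈ 0.9210.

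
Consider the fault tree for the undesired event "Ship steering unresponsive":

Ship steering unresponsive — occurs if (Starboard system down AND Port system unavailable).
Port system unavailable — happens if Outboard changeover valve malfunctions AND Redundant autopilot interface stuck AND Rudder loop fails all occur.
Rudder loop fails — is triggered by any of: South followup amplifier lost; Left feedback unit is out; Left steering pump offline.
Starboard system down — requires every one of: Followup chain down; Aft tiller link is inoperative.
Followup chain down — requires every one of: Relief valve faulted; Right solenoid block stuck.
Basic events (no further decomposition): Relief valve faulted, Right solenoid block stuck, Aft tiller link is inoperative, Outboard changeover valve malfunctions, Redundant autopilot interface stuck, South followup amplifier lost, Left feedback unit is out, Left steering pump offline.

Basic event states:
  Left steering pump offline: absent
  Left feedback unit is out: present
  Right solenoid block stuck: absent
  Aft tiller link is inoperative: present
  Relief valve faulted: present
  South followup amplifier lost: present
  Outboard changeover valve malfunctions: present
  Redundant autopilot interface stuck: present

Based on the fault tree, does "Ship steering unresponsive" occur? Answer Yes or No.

No

Followup chain down [AND]: Relief valve faulted=occurs, Right solenoid block stuck=not → not all inputs occur → does not occur.
Starboard system down [AND]: Followup chain down=not, Aft tiller link is inoperative=occurs → not all inputs occur → does not occur.
Rudder loop fails [OR]: South followup amplifier lost=occurs, Left feedback unit is out=occurs, Left steering pump offline=not → at least one input occurs → occurs.
Port system unavailable [AND]: Outboard changeover valve malfunctions=occurs, Redundant autopilot interface stuck=occurs, Rudder loop fails=occurs → all inputs occur → occurs.
Ship steering unresponsive [AND]: Starboard system down=not, Port system unavailable=occurs → not all inputs occur → does not occur.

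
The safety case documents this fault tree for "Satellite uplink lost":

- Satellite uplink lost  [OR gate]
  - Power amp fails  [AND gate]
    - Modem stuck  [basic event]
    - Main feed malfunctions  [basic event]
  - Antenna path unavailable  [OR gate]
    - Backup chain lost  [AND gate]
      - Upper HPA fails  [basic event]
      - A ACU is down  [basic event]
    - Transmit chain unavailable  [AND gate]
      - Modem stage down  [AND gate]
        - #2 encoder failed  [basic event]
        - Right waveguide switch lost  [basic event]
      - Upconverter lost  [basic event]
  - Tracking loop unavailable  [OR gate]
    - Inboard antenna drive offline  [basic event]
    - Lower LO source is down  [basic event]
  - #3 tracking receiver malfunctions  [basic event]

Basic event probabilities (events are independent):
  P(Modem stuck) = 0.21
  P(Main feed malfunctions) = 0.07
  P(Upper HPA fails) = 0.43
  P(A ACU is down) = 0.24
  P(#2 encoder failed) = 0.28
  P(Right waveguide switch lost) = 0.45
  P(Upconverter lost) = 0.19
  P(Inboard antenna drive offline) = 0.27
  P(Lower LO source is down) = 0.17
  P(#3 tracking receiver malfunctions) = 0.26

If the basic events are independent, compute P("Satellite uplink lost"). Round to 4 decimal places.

P(Power amp fails) [AND] = 0.21 × 0.07 = 0.014700
P(Backup chain lost) [AND] = 0.43 × 0.24 = 0.103200
P(Modem stage down) [AND] = 0.28 × 0.45 = 0.126000
P(Transmit chain unavailable) [AND] = 0.126000 × 0.19 = 0.023940
P(Antenna path unavailable) [OR] = 1 − (1−0.103200) × (1−0.023940) = 0.124669
P(Tracking loop unavailable) [OR] = 1 − (1−0.27) × (1−0.17) = 0.394100
P(Satellite uplink lost) [OR] = 1 − (1−0.014700) × (1−0.124669) × (1−0.394100) × (1−0.26) = 0.613301
Rounded to 4 decimal places: P(Satellite uplink lost) ≈ 0.6133.

0.6133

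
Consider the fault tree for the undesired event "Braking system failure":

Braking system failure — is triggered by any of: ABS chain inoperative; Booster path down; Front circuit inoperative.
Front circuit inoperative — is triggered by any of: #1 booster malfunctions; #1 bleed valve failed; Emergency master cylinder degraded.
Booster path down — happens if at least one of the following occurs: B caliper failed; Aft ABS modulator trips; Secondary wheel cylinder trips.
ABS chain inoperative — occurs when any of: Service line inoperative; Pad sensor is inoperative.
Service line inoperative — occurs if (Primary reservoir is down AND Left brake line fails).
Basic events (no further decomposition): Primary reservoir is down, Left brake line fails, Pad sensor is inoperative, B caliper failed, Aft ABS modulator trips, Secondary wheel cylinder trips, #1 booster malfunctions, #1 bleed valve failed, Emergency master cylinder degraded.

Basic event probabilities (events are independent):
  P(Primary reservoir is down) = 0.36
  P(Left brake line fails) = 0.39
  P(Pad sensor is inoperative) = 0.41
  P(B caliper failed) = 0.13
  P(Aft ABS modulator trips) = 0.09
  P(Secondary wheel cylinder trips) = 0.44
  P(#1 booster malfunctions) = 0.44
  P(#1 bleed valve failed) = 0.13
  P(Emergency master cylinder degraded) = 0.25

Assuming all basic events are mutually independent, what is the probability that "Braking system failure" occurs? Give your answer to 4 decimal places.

0.9178

P(Service line inoperative) [AND] = 0.36 × 0.39 = 0.140400
P(ABS chain inoperative) [OR] = 1 − (1−0.140400) × (1−0.41) = 0.492836
P(Booster path down) [OR] = 1 − (1−0.13) × (1−0.09) × (1−0.44) = 0.556648
P(Front circuit inoperative) [OR] = 1 − (1−0.44) × (1−0.13) × (1−0.25) = 0.634600
P(Braking system failure) [OR] = 1 − (1−0.492836) × (1−0.556648) × (1−0.634600) = 0.917839
Rounded to 4 decimal places: P(Braking system failure) ≈ 0.9178.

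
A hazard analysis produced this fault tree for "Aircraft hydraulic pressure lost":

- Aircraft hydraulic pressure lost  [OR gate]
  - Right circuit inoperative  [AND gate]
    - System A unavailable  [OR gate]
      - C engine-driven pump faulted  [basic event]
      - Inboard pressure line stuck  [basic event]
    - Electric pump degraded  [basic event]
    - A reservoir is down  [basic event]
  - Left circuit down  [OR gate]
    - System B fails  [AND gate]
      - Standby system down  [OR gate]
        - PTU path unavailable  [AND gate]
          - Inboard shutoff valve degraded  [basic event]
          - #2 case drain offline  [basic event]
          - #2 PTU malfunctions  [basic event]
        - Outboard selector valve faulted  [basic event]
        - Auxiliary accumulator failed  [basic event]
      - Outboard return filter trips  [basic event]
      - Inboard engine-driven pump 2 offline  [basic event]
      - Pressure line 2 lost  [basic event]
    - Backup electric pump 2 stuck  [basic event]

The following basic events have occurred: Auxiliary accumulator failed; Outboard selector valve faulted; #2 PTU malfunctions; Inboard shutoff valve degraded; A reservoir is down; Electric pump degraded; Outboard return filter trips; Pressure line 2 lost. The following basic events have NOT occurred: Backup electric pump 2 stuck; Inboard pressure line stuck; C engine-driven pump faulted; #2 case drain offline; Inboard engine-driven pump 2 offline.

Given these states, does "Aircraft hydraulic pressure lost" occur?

System A unavailable [OR]: C engine-driven pump faulted=not, Inboard pressure line stuck=not → no input occurs → does not occur.
Right circuit inoperative [AND]: System A unavailable=not, Electric pump degraded=occurs, A reservoir is down=occurs → not all inputs occur → does not occur.
PTU path unavailable [AND]: Inboard shutoff valve degraded=occurs, #2 case drain offline=not, #2 PTU malfunctions=occurs → not all inputs occur → does not occur.
Standby system down [OR]: PTU path unavailable=not, Outboard selector valve faulted=occurs, Auxiliary accumulator failed=occurs → at least one input occurs → occurs.
System B fails [AND]: Standby system down=occurs, Outboard return filter trips=occurs, Inboard engine-driven pump 2 offline=not, Pressure line 2 lost=occurs → not all inputs occur → does not occur.
Left circuit down [OR]: System B fails=not, Backup electric pump 2 stuck=not → no input occurs → does not occur.
Aircraft hydraulic pressure lost [OR]: Right circuit inoperative=not, Left circuit down=not → no input occurs → does not occur.

No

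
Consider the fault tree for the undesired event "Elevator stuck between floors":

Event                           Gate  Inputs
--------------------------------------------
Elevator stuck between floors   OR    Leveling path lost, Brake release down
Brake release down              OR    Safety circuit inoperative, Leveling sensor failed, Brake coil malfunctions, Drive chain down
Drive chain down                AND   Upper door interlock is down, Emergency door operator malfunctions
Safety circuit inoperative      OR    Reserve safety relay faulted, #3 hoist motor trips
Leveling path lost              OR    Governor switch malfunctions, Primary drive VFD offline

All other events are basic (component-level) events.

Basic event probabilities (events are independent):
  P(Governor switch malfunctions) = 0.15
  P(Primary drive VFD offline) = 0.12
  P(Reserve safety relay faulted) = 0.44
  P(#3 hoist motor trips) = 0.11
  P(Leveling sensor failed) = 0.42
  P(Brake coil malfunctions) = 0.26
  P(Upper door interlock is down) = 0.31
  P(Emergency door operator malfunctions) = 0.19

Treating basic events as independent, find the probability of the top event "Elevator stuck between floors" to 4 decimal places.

P(Leveling path lost) [OR] = 1 − (1−0.15) × (1−0.12) = 0.252000
P(Safety circuit inoperative) [OR] = 1 − (1−0.44) × (1−0.11) = 0.501600
P(Drive chain down) [AND] = 0.31 × 0.19 = 0.058900
P(Brake release down) [OR] = 1 − (1−0.501600) × (1−0.42) × (1−0.26) × (1−0.058900) = 0.798686
P(Elevator stuck between floors) [OR] = 1 − (1−0.252000) × (1−0.798686) = 0.849417
Rounded to 4 decimal places: P(Elevator stuck between floors) ≈ 0.8494.

0.8494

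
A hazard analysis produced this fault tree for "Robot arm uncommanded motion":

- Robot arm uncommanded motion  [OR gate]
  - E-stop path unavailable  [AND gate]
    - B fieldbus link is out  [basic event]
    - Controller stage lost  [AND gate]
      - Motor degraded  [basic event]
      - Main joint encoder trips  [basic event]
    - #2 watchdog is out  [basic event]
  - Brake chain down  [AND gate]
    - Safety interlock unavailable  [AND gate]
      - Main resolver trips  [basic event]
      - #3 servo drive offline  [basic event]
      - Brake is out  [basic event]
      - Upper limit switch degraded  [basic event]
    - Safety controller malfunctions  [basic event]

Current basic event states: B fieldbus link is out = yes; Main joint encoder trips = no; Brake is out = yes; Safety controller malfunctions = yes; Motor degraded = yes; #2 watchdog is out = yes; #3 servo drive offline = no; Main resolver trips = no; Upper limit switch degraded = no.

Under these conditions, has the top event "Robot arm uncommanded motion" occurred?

No

Controller stage lost [AND]: Motor degraded=occurs, Main joint encoder trips=not → not all inputs occur → does not occur.
E-stop path unavailable [AND]: B fieldbus link is out=occurs, Controller stage lost=not, #2 watchdog is out=occurs → not all inputs occur → does not occur.
Safety interlock unavailable [AND]: Main resolver trips=not, #3 servo drive offline=not, Brake is out=occurs, Upper limit switch degraded=not → not all inputs occur → does not occur.
Brake chain down [AND]: Safety interlock unavailable=not, Safety controller malfunctions=occurs → not all inputs occur → does not occur.
Robot arm uncommanded motion [OR]: E-stop path unavailable=not, Brake chain down=not → no input occurs → does not occur.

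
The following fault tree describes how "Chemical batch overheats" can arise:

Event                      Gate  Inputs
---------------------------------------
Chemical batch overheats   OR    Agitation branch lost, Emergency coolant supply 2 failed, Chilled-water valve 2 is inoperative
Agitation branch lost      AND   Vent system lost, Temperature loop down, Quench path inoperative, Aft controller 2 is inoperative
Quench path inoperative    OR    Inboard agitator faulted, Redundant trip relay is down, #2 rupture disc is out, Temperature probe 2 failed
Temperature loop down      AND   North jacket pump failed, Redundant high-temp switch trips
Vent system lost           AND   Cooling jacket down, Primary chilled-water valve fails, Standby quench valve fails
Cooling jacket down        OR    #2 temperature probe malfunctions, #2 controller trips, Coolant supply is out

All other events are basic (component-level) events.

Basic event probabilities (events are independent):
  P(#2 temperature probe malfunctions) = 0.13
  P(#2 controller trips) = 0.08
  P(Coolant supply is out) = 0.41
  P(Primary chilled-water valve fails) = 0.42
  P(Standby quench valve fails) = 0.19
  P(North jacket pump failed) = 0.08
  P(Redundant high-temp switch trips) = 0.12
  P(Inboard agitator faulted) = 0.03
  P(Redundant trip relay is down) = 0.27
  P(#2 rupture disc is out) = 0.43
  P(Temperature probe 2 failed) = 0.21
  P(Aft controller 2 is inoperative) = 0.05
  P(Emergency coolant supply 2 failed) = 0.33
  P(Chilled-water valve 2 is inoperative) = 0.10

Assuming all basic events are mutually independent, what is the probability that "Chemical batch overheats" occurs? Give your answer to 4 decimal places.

P(Cooling jacket down) [OR] = 1 − (1−0.13) × (1−0.08) × (1−0.41) = 0.527764
P(Vent system lost) [AND] = 0.527764 × 0.42 × 0.19 = 0.042116
P(Temperature loop down) [AND] = 0.08 × 0.12 = 0.009600
P(Quench path inoperative) [OR] = 1 − (1−0.03) × (1−0.27) × (1−0.43) × (1−0.21) = 0.681143
P(Agitation branch lost) [AND] = 0.042116 × 0.009600 × 0.681143 × 0.05 = 0.000014
P(Chemical batch overheats) [OR] = 1 − (1−0.000014) × (1−0.33) × (1−0.10) = 0.397008
Rounded to 4 decimal places: P(Chemical batch overheats) ≈ 0.3970.

0.3970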